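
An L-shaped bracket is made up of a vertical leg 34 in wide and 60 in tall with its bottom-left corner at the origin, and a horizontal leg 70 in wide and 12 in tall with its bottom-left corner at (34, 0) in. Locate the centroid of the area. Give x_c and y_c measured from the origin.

x_c = 32.17 in, y_c = 23.00 in

vertical leg: A = 34 × 60 = 2040.00, centroid at (17.00, 30.00).
horizontal leg: A = 70 × 12 = 840.00, centroid at (69.00, 6.00).
ΣA = 2880.00 in², ΣAx_c = 92640.00 in³, ΣAy_c = 66240.00 in³.
x_c = 92640.00/2880.00 = 32.17 in; y_c = 66240.00/2880.00 = 23.00 in.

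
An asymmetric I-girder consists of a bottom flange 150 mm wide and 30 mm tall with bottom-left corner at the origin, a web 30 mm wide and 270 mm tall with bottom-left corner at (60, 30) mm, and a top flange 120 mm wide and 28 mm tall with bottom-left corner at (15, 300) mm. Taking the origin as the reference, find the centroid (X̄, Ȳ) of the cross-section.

Part | A | x̄ᵢ | ȳᵢ | A·x̄ᵢ | A·ȳᵢ
bottom flange | 4500.00 | 75.00 | 15.00 | 337500.00 | 67500.00
web | 8100.00 | 75.00 | 165.00 | 607500.00 | 1336500.00
top flange | 3360.00 | 75.00 | 314.00 | 252000.00 | 1055040.00
Σ | 15960.00 |  |  | 1197000.00 | 2459040.00
X̄ = 1197000.00 / 15960.00 = 75.00 mm
Ȳ = 2459040.00 / 15960.00 = 154.08 mm

X̄ = 75.00 mm, Ȳ = 154.08 mm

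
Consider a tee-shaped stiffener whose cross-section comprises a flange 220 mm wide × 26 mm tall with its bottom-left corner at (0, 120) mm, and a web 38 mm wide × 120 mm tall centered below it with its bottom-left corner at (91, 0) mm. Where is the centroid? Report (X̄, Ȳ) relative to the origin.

X̄ = 110.00 mm, Ȳ = 100.62 mm

web: A = 38 × 120 = 4560.00, centroid at (110.00, 60.00).
flange: A = 220 × 26 = 5720.00, centroid at (110.00, 133.00).
ΣA = 10280.00 mm², ΣAX̄ = 1130800.00 mm³, ΣAȲ = 1034360.00 mm³.
X̄ = 1130800.00/10280.00 = 110.00 mm; Ȳ = 1034360.00/10280.00 = 100.62 mm.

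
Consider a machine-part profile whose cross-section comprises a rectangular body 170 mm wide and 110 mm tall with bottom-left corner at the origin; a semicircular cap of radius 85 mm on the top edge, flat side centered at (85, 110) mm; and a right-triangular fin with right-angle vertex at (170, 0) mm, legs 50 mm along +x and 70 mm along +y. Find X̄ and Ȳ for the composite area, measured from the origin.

X̄ = 90.60 mm, Ȳ = 85.76 mm

rectangular body: A = 170 × 110 = 18700.00, centroid at (85.00, 55.00).
semicircular top: A = ½π·85² = 11349.00, centroid at (85.00, 146.08).
triangular fin: A = ½·50·70 = 1750.00, centroid at (186.67, 23.33).
ΣA = 31799.00 mm²
ΣAX̄ = (18700.00)(85.00) + (11349.00)(85.00) + (1750.00)(186.67) = 2880831.96 mm³
ΣAȲ = (18700.00)(55.00) + (11349.00)(146.08) + (1750.00)(23.33) = 2727140.38 mm³
X̄ = 2880831.96 / 31799.00 = 90.60 mm
Ȳ = 2727140.38 / 31799.00 = 85.76 mm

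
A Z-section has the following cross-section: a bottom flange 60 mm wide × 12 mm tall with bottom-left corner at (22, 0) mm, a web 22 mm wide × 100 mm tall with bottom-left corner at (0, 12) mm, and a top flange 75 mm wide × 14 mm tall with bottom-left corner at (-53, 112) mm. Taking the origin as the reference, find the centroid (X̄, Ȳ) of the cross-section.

X̄ = 11.43 mm, Ȳ = 66.92 mm

bottom flange: A = 60 × 12 = 720.00, centroid at (52.00, 6.00).
web: A = 22 × 100 = 2200.00, centroid at (11.00, 62.00).
top flange: A = 75 × 14 = 1050.00, centroid at (-15.50, 119.00).
ΣA = 3970.00 mm²
ΣAX̄ = (720.00)(52.00) + (2200.00)(11.00) + (1050.00)(-15.50) = 45365.00 mm³
ΣAȲ = (720.00)(6.00) + (2200.00)(62.00) + (1050.00)(119.00) = 265670.00 mm³
X̄ = 45365.00 / 3970.00 = 11.43 mm
Ȳ = 265670.00 / 3970.00 = 66.92 mm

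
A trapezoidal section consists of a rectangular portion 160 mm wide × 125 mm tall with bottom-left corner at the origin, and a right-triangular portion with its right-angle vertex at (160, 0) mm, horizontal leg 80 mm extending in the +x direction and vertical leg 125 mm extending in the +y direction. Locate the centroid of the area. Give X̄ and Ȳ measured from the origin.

X̄ = 101.33 mm, Ȳ = 58.33 mm

rectangular portion: A = 160 × 125 = 20000.00, centroid at (80.00, 62.50).
triangular portion: A = ½·80·125 = 5000.00, centroid at (186.67, 41.67).
ΣA = 25000.00 mm²
ΣAX̄ = (20000.00)(80.00) + (5000.00)(186.67) = 2533333.33 mm³
ΣAȲ = (20000.00)(62.50) + (5000.00)(41.67) = 1458333.33 mm³
X̄ = 2533333.33 / 25000.00 = 101.33 mm
Ȳ = 1458333.33 / 25000.00 = 58.33 mm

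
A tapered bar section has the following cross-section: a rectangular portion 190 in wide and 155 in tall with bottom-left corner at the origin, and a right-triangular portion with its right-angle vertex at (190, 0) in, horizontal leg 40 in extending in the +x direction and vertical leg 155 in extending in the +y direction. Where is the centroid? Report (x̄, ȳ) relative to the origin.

x̄ = 105.32 in, ȳ = 75.04 in

Part | A | x̄ᵢ | ȳᵢ | A·x̄ᵢ | A·ȳᵢ
rectangular portion | 29450.00 | 95.00 | 77.50 | 2797750.00 | 2282375.00
triangular portion | 3100.00 | 203.33 | 51.67 | 630333.33 | 160166.67
Σ | 32550.00 |  |  | 3428083.33 | 2442541.67
x̄ = 3428083.33 / 32550.00 = 105.32 in
ȳ = 2442541.67 / 32550.00 = 75.04 in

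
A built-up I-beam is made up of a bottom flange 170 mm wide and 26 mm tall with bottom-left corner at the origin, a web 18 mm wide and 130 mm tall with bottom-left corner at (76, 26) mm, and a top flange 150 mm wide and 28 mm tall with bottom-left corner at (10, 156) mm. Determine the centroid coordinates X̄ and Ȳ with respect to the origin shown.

X̄ = 85.00 mm, Ȳ = 89.82 mm

bottom flange: A = 170 × 26 = 4420.00, centroid at (85.00, 13.00).
web: A = 18 × 130 = 2340.00, centroid at (85.00, 91.00).
top flange: A = 150 × 28 = 4200.00, centroid at (85.00, 170.00).
ΣA = 10960.00 mm², ΣAX̄ = 931600.00 mm³, ΣAȲ = 984400.00 mm³.
X̄ = 931600.00/10960.00 = 85.00 mm; Ȳ = 984400.00/10960.00 = 89.82 mm.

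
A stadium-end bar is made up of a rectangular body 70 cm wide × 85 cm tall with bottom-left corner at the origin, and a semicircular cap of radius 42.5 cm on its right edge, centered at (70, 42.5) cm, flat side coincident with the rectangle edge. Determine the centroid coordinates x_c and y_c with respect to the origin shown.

Part | A | x̄ᵢ | ȳᵢ | A·x̄ᵢ | A·ȳᵢ
rectangular body | 5950.00 | 35.00 | 42.50 | 208250.00 | 252875.00
semicircular end | 2837.25 | 88.04 | 42.50 | 249784.64 | 120583.16
Σ | 8787.25 |  |  | 458034.64 | 373458.16
x_c = 458034.64 / 8787.25 = 52.12 cm
y_c = 373458.16 / 8787.25 = 42.50 cm

x_c = 52.12 cm, y_c = 42.50 cm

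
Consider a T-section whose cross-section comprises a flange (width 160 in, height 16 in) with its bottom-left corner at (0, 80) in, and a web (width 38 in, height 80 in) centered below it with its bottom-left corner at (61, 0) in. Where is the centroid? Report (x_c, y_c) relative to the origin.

x_c = 80.00 in, y_c = 61.94 in

Part | A | x̄ᵢ | ȳᵢ | A·x̄ᵢ | A·ȳᵢ
web | 3040.00 | 80.00 | 40.00 | 243200.00 | 121600.00
flange | 2560.00 | 80.00 | 88.00 | 204800.00 | 225280.00
Σ | 5600.00 |  |  | 448000.00 | 346880.00
x_c = 448000.00 / 5600.00 = 80.00 in
y_c = 346880.00 / 5600.00 = 61.94 in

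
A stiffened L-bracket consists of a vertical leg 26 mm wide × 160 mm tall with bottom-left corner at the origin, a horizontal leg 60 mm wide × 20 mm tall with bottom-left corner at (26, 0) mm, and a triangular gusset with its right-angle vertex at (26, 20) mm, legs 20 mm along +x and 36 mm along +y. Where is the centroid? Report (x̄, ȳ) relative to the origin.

x̄ = 23.26 mm, ȳ = 62.29 mm

Part | A | x̄ᵢ | ȳᵢ | A·x̄ᵢ | A·ȳᵢ
vertical leg | 4160.00 | 13.00 | 80.00 | 54080.00 | 332800.00
horizontal leg | 1200.00 | 56.00 | 10.00 | 67200.00 | 12000.00
gusset | 360.00 | 32.67 | 32.00 | 11760.00 | 11520.00
Σ | 5720.00 |  |  | 133040.00 | 356320.00
x̄ = 133040.00 / 5720.00 = 23.26 mm
ȳ = 356320.00 / 5720.00 = 62.29 mm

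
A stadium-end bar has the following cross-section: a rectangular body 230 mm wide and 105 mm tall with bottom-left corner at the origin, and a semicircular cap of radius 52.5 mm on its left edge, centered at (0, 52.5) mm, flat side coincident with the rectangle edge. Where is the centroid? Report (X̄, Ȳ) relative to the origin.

X̄ = 94.13 mm, Ȳ = 52.50 mm

Part | A | x̄ᵢ | ȳᵢ | A·x̄ᵢ | A·ȳᵢ
rectangular body | 24150.00 | 115.00 | 52.50 | 2777250.00 | 1267875.00
semicircular end | 4329.51 | -22.28 | 52.50 | -96468.75 | 227299.14
Σ | 28479.51 |  |  | 2680781.25 | 1495174.14
X̄ = 2680781.25 / 28479.51 = 94.13 mm
Ȳ = 1495174.14 / 28479.51 = 52.50 mm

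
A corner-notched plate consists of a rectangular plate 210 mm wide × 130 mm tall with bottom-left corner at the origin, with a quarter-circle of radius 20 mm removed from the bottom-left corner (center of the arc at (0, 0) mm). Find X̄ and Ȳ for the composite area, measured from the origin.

plate: A = 210 × 130 = 27300.00, centroid at (105.00, 65.00).
removed quarter-circle: A = −¼π·20² = -314.16, centroid at (8.49, 8.49).
ΣA = 26985.84 mm², ΣAX̄ = 2863833.33 mm³, ΣAȲ = 1771833.33 mm³.
X̄ = 2863833.33/26985.84 = 106.12 mm; Ȳ = 1771833.33/26985.84 = 65.66 mm.

X̄ = 106.12 mm, Ȳ = 65.66 mm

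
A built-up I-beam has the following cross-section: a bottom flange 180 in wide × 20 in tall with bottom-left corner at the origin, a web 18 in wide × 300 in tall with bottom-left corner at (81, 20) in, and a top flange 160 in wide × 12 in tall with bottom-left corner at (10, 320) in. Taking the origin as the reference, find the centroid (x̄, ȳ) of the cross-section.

Part | A | x̄ᵢ | ȳᵢ | A·x̄ᵢ | A·ȳᵢ
bottom flange | 3600.00 | 90.00 | 10.00 | 324000.00 | 36000.00
web | 5400.00 | 90.00 | 170.00 | 486000.00 | 918000.00
top flange | 1920.00 | 90.00 | 326.00 | 172800.00 | 625920.00
Σ | 10920.00 |  |  | 982800.00 | 1579920.00
x̄ = 982800.00 / 10920.00 = 90.00 in
ȳ = 1579920.00 / 10920.00 = 144.68 in

x̄ = 90.00 in, ȳ = 144.68 in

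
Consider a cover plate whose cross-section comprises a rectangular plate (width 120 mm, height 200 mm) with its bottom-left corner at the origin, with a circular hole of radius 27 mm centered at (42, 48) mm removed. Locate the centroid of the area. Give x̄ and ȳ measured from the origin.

plate: A = 120 × 200 = 24000.00, centroid at (60.00, 100.00).
hole: A = −π·27² = -2290.22, centroid at (42.00, 48.00).
ΣA = 21709.78 mm²
ΣAx̄ = (24000.00)(60.00) + (-2290.22)(42.00) = 1343810.72 mm³
ΣAȳ = (24000.00)(100.00) + (-2290.22)(48.00) = 2290069.39 mm³
x̄ = 1343810.72 / 21709.78 = 61.90 mm
ȳ = 2290069.39 / 21709.78 = 105.49 mm

x̄ = 61.90 mm, ȳ = 105.49 mm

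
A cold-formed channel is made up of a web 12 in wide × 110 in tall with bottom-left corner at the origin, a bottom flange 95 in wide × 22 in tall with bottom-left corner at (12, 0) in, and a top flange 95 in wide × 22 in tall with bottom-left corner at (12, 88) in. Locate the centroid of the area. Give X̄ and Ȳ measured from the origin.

X̄ = 46.66 in, Ȳ = 55.00 in

Part | A | x̄ᵢ | ȳᵢ | A·x̄ᵢ | A·ȳᵢ
web | 1320.00 | 6.00 | 55.00 | 7920.00 | 72600.00
bottom flange | 2090.00 | 59.50 | 11.00 | 124355.00 | 22990.00
top flange | 2090.00 | 59.50 | 99.00 | 124355.00 | 206910.00
Σ | 5500.00 |  |  | 256630.00 | 302500.00
X̄ = 256630.00 / 5500.00 = 46.66 in
Ȳ = 302500.00 / 5500.00 = 55.00 in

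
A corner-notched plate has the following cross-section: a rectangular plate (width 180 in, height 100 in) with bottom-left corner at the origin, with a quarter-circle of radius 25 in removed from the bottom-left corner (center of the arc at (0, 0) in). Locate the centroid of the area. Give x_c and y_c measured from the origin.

Part | A | x̄ᵢ | ȳᵢ | A·x̄ᵢ | A·ȳᵢ
plate | 18000.00 | 90.00 | 50.00 | 1620000.00 | 900000.00
removed quarter-circle | -490.87 | 10.61 | 10.61 | -5208.33 | -5208.33
Σ | 17509.13 |  |  | 1614791.67 | 894791.67
x_c = 1614791.67 / 17509.13 = 92.23 in
y_c = 894791.67 / 17509.13 = 51.10 in

x_c = 92.23 in, y_c = 51.10 in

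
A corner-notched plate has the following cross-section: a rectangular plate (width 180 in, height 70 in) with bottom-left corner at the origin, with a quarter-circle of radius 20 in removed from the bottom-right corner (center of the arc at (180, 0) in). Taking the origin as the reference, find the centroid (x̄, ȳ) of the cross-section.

plate: A = 180 × 70 = 12600.00, centroid at (90.00, 35.00).
removed quarter-circle: A = −¼π·20² = -314.16, centroid at (171.51, 8.49).
ΣA = 12285.84 in², ΣAx̄ = 1080118.00 in³, ΣAȳ = 438333.33 in³.
x̄ = 1080118.00/12285.84 = 87.92 in; ȳ = 438333.33/12285.84 = 35.68 in.

x̄ = 87.92 in, ȳ = 35.68 in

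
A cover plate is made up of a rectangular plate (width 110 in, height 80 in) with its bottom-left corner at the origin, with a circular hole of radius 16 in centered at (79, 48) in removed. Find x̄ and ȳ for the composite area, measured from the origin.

Part | A | x̄ᵢ | ȳᵢ | A·x̄ᵢ | A·ȳᵢ
plate | 8800.00 | 55.00 | 40.00 | 484000.00 | 352000.00
hole | -804.25 | 79.00 | 48.00 | -63535.57 | -38603.89
Σ | 7995.75 |  |  | 420464.43 | 313396.11
x̄ = 420464.43 / 7995.75 = 52.59 in
ȳ = 313396.11 / 7995.75 = 39.20 in

x̄ = 52.59 in, ȳ = 39.20 in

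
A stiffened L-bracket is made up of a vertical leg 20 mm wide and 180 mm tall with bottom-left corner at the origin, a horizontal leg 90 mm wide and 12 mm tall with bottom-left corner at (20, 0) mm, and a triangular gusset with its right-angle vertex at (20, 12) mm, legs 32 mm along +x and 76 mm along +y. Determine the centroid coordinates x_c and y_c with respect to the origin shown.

x_c = 24.34 mm, y_c = 63.75 mm

vertical leg: A = 20 × 180 = 3600.00, centroid at (10.00, 90.00).
horizontal leg: A = 90 × 12 = 1080.00, centroid at (65.00, 6.00).
gusset: A = ½·32·76 = 1216.00, centroid at (30.67, 37.33).
ΣA = 5896.00 mm²
ΣAx_c = (3600.00)(10.00) + (1080.00)(65.00) + (1216.00)(30.67) = 143490.67 mm³
ΣAy_c = (3600.00)(90.00) + (1080.00)(6.00) + (1216.00)(37.33) = 375877.33 mm³
x_c = 143490.67 / 5896.00 = 24.34 mm
y_c = 375877.33 / 5896.00 = 63.75 mm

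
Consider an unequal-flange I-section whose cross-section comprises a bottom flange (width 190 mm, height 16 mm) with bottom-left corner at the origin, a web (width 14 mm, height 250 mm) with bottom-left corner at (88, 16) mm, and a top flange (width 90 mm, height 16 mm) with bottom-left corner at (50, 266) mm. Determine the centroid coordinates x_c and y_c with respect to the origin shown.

bottom flange: A = 190 × 16 = 3040.00, centroid at (95.00, 8.00).
web: A = 14 × 250 = 3500.00, centroid at (95.00, 141.00).
top flange: A = 90 × 16 = 1440.00, centroid at (95.00, 274.00).
ΣA = 7980.00 mm², ΣAx_c = 758100.00 mm³, ΣAy_c = 912380.00 mm³.
x_c = 758100.00/7980.00 = 95.00 mm; y_c = 912380.00/7980.00 = 114.33 mm.

x_c = 95.00 mm, y_c = 114.33 mm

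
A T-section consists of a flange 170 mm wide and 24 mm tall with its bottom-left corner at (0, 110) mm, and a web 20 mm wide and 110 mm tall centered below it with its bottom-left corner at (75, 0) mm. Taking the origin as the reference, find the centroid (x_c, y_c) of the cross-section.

web: A = 20 × 110 = 2200.00, centroid at (85.00, 55.00).
flange: A = 170 × 24 = 4080.00, centroid at (85.00, 122.00).
ΣA = 6280.00 mm², ΣAx_c = 533800.00 mm³, ΣAy_c = 618760.00 mm³.
x_c = 533800.00/6280.00 = 85.00 mm; y_c = 618760.00/6280.00 = 98.53 mm.

x_c = 85.00 mm, y_c = 98.53 mm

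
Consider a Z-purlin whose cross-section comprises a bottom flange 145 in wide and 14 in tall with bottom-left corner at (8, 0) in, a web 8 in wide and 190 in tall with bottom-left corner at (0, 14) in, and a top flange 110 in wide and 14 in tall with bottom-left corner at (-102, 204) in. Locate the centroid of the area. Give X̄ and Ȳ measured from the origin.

bottom flange: A = 145 × 14 = 2030.00, centroid at (80.50, 7.00).
web: A = 8 × 190 = 1520.00, centroid at (4.00, 109.00).
top flange: A = 110 × 14 = 1540.00, centroid at (-47.00, 211.00).
ΣA = 5090.00 in², ΣAX̄ = 97115.00 in³, ΣAȲ = 504830.00 in³.
X̄ = 97115.00/5090.00 = 19.08 in; Ȳ = 504830.00/5090.00 = 99.18 in.

X̄ = 19.08 in, Ȳ = 99.18 in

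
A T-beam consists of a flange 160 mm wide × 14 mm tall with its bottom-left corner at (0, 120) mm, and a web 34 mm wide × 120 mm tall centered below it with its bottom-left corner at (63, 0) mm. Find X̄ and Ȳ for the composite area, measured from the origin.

X̄ = 80.00 mm, Ȳ = 83.75 mm

web: A = 34 × 120 = 4080.00, centroid at (80.00, 60.00).
flange: A = 160 × 14 = 2240.00, centroid at (80.00, 127.00).
ΣA = 6320.00 mm², ΣAX̄ = 505600.00 mm³, ΣAȲ = 529280.00 mm³.
X̄ = 505600.00/6320.00 = 80.00 mm; Ȳ = 529280.00/6320.00 = 83.75 mm.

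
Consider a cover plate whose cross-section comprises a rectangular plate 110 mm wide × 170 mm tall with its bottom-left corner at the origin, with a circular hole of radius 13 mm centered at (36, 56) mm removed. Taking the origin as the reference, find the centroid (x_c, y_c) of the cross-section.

x_c = 55.56 mm, y_c = 85.85 mm

plate: A = 110 × 170 = 18700.00, centroid at (55.00, 85.00).
hole: A = −π·13² = -530.93, centroid at (36.00, 56.00).
ΣA = 18169.07 mm², ΣAx_c = 1009386.55 mm³, ΣAy_c = 1559767.97 mm³.
x_c = 1009386.55/18169.07 = 55.56 mm; y_c = 1559767.97/18169.07 = 85.85 mm.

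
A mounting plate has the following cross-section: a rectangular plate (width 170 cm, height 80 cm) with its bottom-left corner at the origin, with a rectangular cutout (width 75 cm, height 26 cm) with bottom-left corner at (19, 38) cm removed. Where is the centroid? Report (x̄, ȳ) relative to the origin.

plate: A = 170 × 80 = 13600.00, centroid at (85.00, 40.00).
hole: A = −(75 × 26) = -1950.00, centroid at (56.50, 51.00).
ΣA = 11650.00 cm², ΣAx̄ = 1045825.00 cm³, ΣAȳ = 444550.00 cm³.
x̄ = 1045825.00/11650.00 = 89.77 cm; ȳ = 444550.00/11650.00 = 38.16 cm.

x̄ = 89.77 cm, ȳ = 38.16 cm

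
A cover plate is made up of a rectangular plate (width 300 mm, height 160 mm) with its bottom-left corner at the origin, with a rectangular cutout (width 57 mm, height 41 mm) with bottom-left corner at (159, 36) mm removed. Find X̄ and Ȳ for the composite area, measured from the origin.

X̄ = 148.08 mm, Ȳ = 81.20 mm

plate: A = 300 × 160 = 48000.00, centroid at (150.00, 80.00).
hole: A = −(57 × 41) = -2337.00, centroid at (187.50, 56.50).
ΣA = 45663.00 mm²
ΣAX̄ = (48000.00)(150.00) + (-2337.00)(187.50) = 6761812.50 mm³
ΣAȲ = (48000.00)(80.00) + (-2337.00)(56.50) = 3707959.50 mm³
X̄ = 6761812.50 / 45663.00 = 148.08 mm
Ȳ = 3707959.50 / 45663.00 = 81.20 mm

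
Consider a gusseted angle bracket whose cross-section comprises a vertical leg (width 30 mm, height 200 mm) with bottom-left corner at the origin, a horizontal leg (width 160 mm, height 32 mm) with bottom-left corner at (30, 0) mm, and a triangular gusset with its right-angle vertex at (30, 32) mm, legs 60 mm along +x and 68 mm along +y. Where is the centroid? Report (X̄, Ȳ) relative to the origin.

vertical leg: A = 30 × 200 = 6000.00, centroid at (15.00, 100.00).
horizontal leg: A = 160 × 32 = 5120.00, centroid at (110.00, 16.00).
gusset: A = ½·60·68 = 2040.00, centroid at (50.00, 54.67).
ΣA = 13160.00 mm², ΣAX̄ = 755200.00 mm³, ΣAȲ = 793440.00 mm³.
X̄ = 755200.00/13160.00 = 57.39 mm; Ȳ = 793440.00/13160.00 = 60.29 mm.

X̄ = 57.39 mm, Ȳ = 60.29 mm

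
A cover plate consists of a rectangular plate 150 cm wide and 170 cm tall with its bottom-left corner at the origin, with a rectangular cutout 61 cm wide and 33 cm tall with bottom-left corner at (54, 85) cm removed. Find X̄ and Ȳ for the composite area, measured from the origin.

X̄ = 74.19 cm, Ȳ = 83.59 cm

Part | A | x̄ᵢ | ȳᵢ | A·x̄ᵢ | A·ȳᵢ
plate | 25500.00 | 75.00 | 85.00 | 1912500.00 | 2167500.00
hole | -2013.00 | 84.50 | 101.50 | -170098.50 | -204319.50
Σ | 23487.00 |  |  | 1742401.50 | 1963180.50
X̄ = 1742401.50 / 23487.00 = 74.19 cm
Ȳ = 1963180.50 / 23487.00 = 83.59 cm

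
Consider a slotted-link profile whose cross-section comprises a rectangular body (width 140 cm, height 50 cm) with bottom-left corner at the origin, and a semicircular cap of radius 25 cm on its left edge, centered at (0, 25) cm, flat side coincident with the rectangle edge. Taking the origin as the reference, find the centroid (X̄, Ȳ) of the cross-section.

X̄ = 60.09 cm, Ȳ = 25.00 cm

rectangular body: A = 140 × 50 = 7000.00, centroid at (70.00, 25.00).
semicircular end: A = ½π·25² = 981.75, centroid at (-10.61, 25.00).
ΣA = 7981.75 cm²
ΣAX̄ = (7000.00)(70.00) + (981.75)(-10.61) = 479583.33 cm³
ΣAȲ = (7000.00)(25.00) + (981.75)(25.00) = 199543.69 cm³
X̄ = 479583.33 / 7981.75 = 60.09 cm
Ȳ = 199543.69 / 7981.75 = 25.00 cm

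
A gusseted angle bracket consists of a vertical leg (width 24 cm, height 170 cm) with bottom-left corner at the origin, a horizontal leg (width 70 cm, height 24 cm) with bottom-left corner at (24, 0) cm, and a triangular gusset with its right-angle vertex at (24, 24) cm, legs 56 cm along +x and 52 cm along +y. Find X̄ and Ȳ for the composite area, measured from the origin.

Part | A | x̄ᵢ | ȳᵢ | A·x̄ᵢ | A·ȳᵢ
vertical leg | 4080.00 | 12.00 | 85.00 | 48960.00 | 346800.00
horizontal leg | 1680.00 | 59.00 | 12.00 | 99120.00 | 20160.00
gusset | 1456.00 | 42.67 | 41.33 | 62122.67 | 60181.33
Σ | 7216.00 |  |  | 210202.67 | 427141.33
X̄ = 210202.67 / 7216.00 = 29.13 cm
Ȳ = 427141.33 / 7216.00 = 59.19 cm

X̄ = 29.13 cm, Ȳ = 59.19 cm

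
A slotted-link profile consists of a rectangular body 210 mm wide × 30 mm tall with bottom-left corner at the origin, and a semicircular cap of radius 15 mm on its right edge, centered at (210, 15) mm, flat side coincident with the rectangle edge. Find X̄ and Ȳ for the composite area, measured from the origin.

rectangular body: A = 210 × 30 = 6300.00, centroid at (105.00, 15.00).
semicircular end: A = ½π·15² = 353.43, centroid at (216.37, 15.00).
ΣA = 6653.43 mm²
ΣAX̄ = (6300.00)(105.00) + (353.43)(216.37) = 737970.13 mm³
ΣAȲ = (6300.00)(15.00) + (353.43)(15.00) = 99801.44 mm³
X̄ = 737970.13 / 6653.43 = 110.92 mm
Ȳ = 99801.44 / 6653.43 = 15.00 mm

X̄ = 110.92 mm, Ȳ = 15.00 mm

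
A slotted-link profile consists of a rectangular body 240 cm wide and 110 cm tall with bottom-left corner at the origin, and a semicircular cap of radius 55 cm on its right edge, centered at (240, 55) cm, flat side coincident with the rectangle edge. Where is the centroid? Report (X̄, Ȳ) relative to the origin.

X̄ = 141.86 cm, Ȳ = 55.00 cm

rectangular body: A = 240 × 110 = 26400.00, centroid at (120.00, 55.00).
semicircular end: A = ½π·55² = 4751.66, centroid at (263.34, 55.00).
ΣA = 31151.66 cm²
ΣAX̄ = (26400.00)(120.00) + (4751.66)(263.34) = 4419314.80 cm³
ΣAȲ = (26400.00)(55.00) + (4751.66)(55.00) = 1713341.24 cm³
X̄ = 4419314.80 / 31151.66 = 141.86 cm
Ȳ = 1713341.24 / 31151.66 = 55.00 cm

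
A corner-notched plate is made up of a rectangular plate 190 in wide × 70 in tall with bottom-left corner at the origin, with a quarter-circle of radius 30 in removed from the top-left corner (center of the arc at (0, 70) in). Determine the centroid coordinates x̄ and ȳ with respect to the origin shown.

plate: A = 190 × 70 = 13300.00, centroid at (95.00, 35.00).
removed quarter-circle: A = −¼π·30² = -706.86, centroid at (12.73, 57.27).
ΣA = 12593.14 in², ΣAx̄ = 1254500.00 in³, ΣAȳ = 425019.92 in³.
x̄ = 1254500.00/12593.14 = 99.62 in; ȳ = 425019.92/12593.14 = 33.75 in.

x̄ = 99.62 in, ȳ = 33.75 in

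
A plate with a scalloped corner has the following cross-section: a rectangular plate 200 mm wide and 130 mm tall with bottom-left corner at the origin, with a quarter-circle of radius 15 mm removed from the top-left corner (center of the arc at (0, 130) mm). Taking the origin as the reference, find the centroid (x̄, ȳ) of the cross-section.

plate: A = 200 × 130 = 26000.00, centroid at (100.00, 65.00).
removed quarter-circle: A = −¼π·15² = -176.71, centroid at (6.37, 123.63).
ΣA = 25823.29 mm², ΣAx̄ = 2598875.00 mm³, ΣAȳ = 1668152.10 mm³.
x̄ = 2598875.00/25823.29 = 100.64 mm; ȳ = 1668152.10/25823.29 = 64.60 mm.

x̄ = 100.64 mm, ȳ = 64.60 mm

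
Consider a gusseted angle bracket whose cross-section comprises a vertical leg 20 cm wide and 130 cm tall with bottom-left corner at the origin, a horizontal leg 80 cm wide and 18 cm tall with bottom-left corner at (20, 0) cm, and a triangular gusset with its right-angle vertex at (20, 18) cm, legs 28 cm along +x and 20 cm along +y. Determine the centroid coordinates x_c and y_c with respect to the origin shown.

vertical leg: A = 20 × 130 = 2600.00, centroid at (10.00, 65.00).
horizontal leg: A = 80 × 18 = 1440.00, centroid at (60.00, 9.00).
gusset: A = ½·28·20 = 280.00, centroid at (29.33, 24.67).
ΣA = 4320.00 cm²
ΣAx_c = (2600.00)(10.00) + (1440.00)(60.00) + (280.00)(29.33) = 120613.33 cm³
ΣAy_c = (2600.00)(65.00) + (1440.00)(9.00) + (280.00)(24.67) = 188866.67 cm³
x_c = 120613.33 / 4320.00 = 27.92 cm
y_c = 188866.67 / 4320.00 = 43.72 cm

x_c = 27.92 cm, y_c = 43.72 cm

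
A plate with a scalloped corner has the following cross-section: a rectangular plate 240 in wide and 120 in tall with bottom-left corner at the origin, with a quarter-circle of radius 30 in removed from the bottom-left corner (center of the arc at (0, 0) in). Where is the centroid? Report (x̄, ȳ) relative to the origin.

Part | A | x̄ᵢ | ȳᵢ | A·x̄ᵢ | A·ȳᵢ
plate | 28800.00 | 120.00 | 60.00 | 3456000.00 | 1728000.00
removed quarter-circle | -706.86 | 12.73 | 12.73 | -9000.00 | -9000.00
Σ | 28093.14 |  |  | 3447000.00 | 1719000.00
x̄ = 3447000.00 / 28093.14 = 122.70 in
ȳ = 1719000.00 / 28093.14 = 61.19 in

x̄ = 122.70 in, ȳ = 61.19 in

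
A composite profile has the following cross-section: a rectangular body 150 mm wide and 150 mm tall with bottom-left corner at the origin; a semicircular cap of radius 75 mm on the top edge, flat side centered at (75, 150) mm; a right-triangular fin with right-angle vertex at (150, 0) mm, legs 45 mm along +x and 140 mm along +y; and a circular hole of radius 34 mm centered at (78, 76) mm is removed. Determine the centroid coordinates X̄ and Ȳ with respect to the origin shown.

X̄ = 83.84 mm, Ȳ = 102.58 mm

rectangular body: A = 150 × 150 = 22500.00, centroid at (75.00, 75.00).
semicircular top: A = ½π·75² = 8835.73, centroid at (75.00, 181.83).
triangular fin: A = ½·45·140 = 3150.00, centroid at (165.00, 46.67).
hole: A = −π·34² = -3631.68, centroid at (78.00, 76.00).
ΣA = 30854.05 mm²
ΣAX̄ = (22500.00)(75.00) + (8835.73)(75.00) + (3150.00)(165.00) + (-3631.68)(78.00) = 2586658.57 mm³
ΣAȲ = (22500.00)(75.00) + (8835.73)(181.83) + (3150.00)(46.67) + (-3631.68)(76.00) = 3165101.64 mm³
X̄ = 2586658.57 / 30854.05 = 83.84 mm
Ȳ = 3165101.64 / 30854.05 = 102.58 mm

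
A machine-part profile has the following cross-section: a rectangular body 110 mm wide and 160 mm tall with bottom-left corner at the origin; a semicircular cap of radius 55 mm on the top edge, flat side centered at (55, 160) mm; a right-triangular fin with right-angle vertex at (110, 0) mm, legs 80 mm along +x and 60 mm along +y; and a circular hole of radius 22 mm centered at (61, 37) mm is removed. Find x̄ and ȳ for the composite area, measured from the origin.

rectangular body: A = 110 × 160 = 17600.00, centroid at (55.00, 80.00).
semicircular top: A = ½π·55² = 4751.66, centroid at (55.00, 183.34).
triangular fin: A = ½·80·60 = 2400.00, centroid at (136.67, 20.00).
hole: A = −π·22² = -1520.53, centroid at (61.00, 37.00).
ΣA = 23231.13 mm², ΣAx̄ = 1464588.86 mm³, ΣAȳ = 2270922.45 mm³.
x̄ = 1464588.86/23231.13 = 63.04 mm; ȳ = 2270922.45/23231.13 = 97.75 mm.

x̄ = 63.04 mm, ȳ = 97.75 mm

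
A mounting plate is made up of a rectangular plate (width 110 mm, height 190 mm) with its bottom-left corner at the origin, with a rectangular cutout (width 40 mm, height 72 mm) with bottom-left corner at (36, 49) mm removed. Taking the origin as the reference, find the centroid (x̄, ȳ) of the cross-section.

x̄ = 54.84 mm, ȳ = 96.60 mm

plate: A = 110 × 190 = 20900.00, centroid at (55.00, 95.00).
hole: A = −(40 × 72) = -2880.00, centroid at (56.00, 85.00).
ΣA = 18020.00 mm², ΣAx̄ = 988220.00 mm³, ΣAȳ = 1740700.00 mm³.
x̄ = 988220.00/18020.00 = 54.84 mm; ȳ = 1740700.00/18020.00 = 96.60 mm.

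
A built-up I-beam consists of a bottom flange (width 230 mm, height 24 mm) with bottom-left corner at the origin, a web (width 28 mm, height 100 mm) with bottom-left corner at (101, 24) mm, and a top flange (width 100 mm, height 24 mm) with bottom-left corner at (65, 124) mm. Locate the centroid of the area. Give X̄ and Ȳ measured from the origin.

bottom flange: A = 230 × 24 = 5520.00, centroid at (115.00, 12.00).
web: A = 28 × 100 = 2800.00, centroid at (115.00, 74.00).
top flange: A = 100 × 24 = 2400.00, centroid at (115.00, 136.00).
ΣA = 10720.00 mm², ΣAX̄ = 1232800.00 mm³, ΣAȲ = 599840.00 mm³.
X̄ = 1232800.00/10720.00 = 115.00 mm; Ȳ = 599840.00/10720.00 = 55.96 mm.

X̄ = 115.00 mm, Ȳ = 55.96 mm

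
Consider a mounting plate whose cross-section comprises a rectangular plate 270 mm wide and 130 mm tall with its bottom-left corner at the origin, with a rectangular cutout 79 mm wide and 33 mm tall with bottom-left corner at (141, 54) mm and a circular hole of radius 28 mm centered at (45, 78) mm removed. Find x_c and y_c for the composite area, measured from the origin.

plate: A = 270 × 130 = 35100.00, centroid at (135.00, 65.00).
hole 1: A = −(79 × 33) = -2607.00, centroid at (180.50, 70.50).
hole 2: A = −π·28² = -2463.01, centroid at (45.00, 78.00).
ΣA = 30029.99 mm², ΣAx_c = 4157101.11 mm³, ΣAy_c = 1905591.83 mm³.
x_c = 4157101.11/30029.99 = 138.43 mm; y_c = 1905591.83/30029.99 = 63.46 mm.

x_c = 138.43 mm, y_c = 63.46 mm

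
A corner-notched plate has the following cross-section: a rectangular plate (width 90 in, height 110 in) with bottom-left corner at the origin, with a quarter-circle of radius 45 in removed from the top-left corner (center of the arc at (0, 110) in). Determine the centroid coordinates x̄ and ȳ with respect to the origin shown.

x̄ = 49.96 in, ȳ = 48.13 in

Part | A | x̄ᵢ | ȳᵢ | A·x̄ᵢ | A·ȳᵢ
plate | 9900.00 | 45.00 | 55.00 | 445500.00 | 544500.00
removed quarter-circle | -1590.43 | 19.10 | 90.90 | -30375.00 | -144572.44
Σ | 8309.57 |  |  | 415125.00 | 399927.56
x̄ = 415125.00 / 8309.57 = 49.96 in
ȳ = 399927.56 / 8309.57 = 48.13 in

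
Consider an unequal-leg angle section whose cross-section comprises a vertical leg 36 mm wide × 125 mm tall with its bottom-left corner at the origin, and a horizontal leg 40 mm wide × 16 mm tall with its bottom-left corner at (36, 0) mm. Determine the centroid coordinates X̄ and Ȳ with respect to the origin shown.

X̄ = 22.73 mm, Ȳ = 55.71 mm

vertical leg: A = 36 × 125 = 4500.00, centroid at (18.00, 62.50).
horizontal leg: A = 40 × 16 = 640.00, centroid at (56.00, 8.00).
ΣA = 5140.00 mm²
ΣAX̄ = (4500.00)(18.00) + (640.00)(56.00) = 116840.00 mm³
ΣAȲ = (4500.00)(62.50) + (640.00)(8.00) = 286370.00 mm³
X̄ = 116840.00 / 5140.00 = 22.73 mm
Ȳ = 286370.00 / 5140.00 = 55.71 mm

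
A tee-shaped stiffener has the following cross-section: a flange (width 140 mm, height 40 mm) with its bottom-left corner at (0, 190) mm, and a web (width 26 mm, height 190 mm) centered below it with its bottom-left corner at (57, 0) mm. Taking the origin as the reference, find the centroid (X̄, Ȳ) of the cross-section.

X̄ = 70.00 mm, Ȳ = 156.10 mm

web: A = 26 × 190 = 4940.00, centroid at (70.00, 95.00).
flange: A = 140 × 40 = 5600.00, centroid at (70.00, 210.00).
ΣA = 10540.00 mm²
ΣAX̄ = (4940.00)(70.00) + (5600.00)(70.00) = 737800.00 mm³
ΣAȲ = (4940.00)(95.00) + (5600.00)(210.00) = 1645300.00 mm³
X̄ = 737800.00 / 10540.00 = 70.00 mm
Ȳ = 1645300.00 / 10540.00 = 156.10 mm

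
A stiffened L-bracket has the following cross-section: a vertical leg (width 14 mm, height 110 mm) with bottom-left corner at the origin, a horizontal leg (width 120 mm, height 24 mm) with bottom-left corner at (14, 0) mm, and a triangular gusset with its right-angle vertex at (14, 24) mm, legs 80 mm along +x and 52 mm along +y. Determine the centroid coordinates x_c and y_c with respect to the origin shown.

vertical leg: A = 14 × 110 = 1540.00, centroid at (7.00, 55.00).
horizontal leg: A = 120 × 24 = 2880.00, centroid at (74.00, 12.00).
gusset: A = ½·80·52 = 2080.00, centroid at (40.67, 41.33).
ΣA = 6500.00 mm², ΣAx_c = 308486.67 mm³, ΣAy_c = 205233.33 mm³.
x_c = 308486.67/6500.00 = 47.46 mm; y_c = 205233.33/6500.00 = 31.57 mm.

x_c = 47.46 mm, y_c = 31.57 mm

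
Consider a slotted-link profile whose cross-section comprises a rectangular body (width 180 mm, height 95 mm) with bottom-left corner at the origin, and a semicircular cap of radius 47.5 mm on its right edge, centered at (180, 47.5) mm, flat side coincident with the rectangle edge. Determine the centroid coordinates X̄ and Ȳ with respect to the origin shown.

Part | A | x̄ᵢ | ȳᵢ | A·x̄ᵢ | A·ȳᵢ
rectangular body | 17100.00 | 90.00 | 47.50 | 1539000.00 | 812250.00
semicircular end | 3544.11 | 200.16 | 47.50 | 709387.57 | 168345.19
Σ | 20644.11 |  |  | 2248387.57 | 980595.19
X̄ = 2248387.57 / 20644.11 = 108.91 mm
Ȳ = 980595.19 / 20644.11 = 47.50 mm

X̄ = 108.91 mm, Ȳ = 47.50 mm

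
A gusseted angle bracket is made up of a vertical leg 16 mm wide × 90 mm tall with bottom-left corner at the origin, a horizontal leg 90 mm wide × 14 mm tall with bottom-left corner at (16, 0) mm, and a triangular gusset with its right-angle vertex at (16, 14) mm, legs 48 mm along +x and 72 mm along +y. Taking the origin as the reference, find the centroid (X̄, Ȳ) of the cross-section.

vertical leg: A = 16 × 90 = 1440.00, centroid at (8.00, 45.00).
horizontal leg: A = 90 × 14 = 1260.00, centroid at (61.00, 7.00).
gusset: A = ½·48·72 = 1728.00, centroid at (32.00, 38.00).
ΣA = 4428.00 mm²
ΣAX̄ = (1440.00)(8.00) + (1260.00)(61.00) + (1728.00)(32.00) = 143676.00 mm³
ΣAȲ = (1440.00)(45.00) + (1260.00)(7.00) + (1728.00)(38.00) = 139284.00 mm³
X̄ = 143676.00 / 4428.00 = 32.45 mm
Ȳ = 139284.00 / 4428.00 = 31.46 mm

X̄ = 32.45 mm, Ȳ = 31.46 mm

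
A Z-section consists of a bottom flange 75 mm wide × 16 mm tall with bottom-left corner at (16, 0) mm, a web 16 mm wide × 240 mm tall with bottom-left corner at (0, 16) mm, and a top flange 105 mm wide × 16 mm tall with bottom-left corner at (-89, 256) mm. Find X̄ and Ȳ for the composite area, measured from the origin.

bottom flange: A = 75 × 16 = 1200.00, centroid at (53.50, 8.00).
web: A = 16 × 240 = 3840.00, centroid at (8.00, 136.00).
top flange: A = 105 × 16 = 1680.00, centroid at (-36.50, 264.00).
ΣA = 6720.00 mm²
ΣAX̄ = (1200.00)(53.50) + (3840.00)(8.00) + (1680.00)(-36.50) = 33600.00 mm³
ΣAȲ = (1200.00)(8.00) + (3840.00)(136.00) + (1680.00)(264.00) = 975360.00 mm³
X̄ = 33600.00 / 6720.00 = 5.00 mm
Ȳ = 975360.00 / 6720.00 = 145.14 mm

X̄ = 5.00 mm, Ȳ = 145.14 mm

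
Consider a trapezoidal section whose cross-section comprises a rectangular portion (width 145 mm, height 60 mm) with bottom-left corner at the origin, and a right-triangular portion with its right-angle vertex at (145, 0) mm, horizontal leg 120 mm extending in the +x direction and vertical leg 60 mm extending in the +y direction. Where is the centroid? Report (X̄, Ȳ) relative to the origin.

X̄ = 105.43 mm, Ȳ = 27.07 mm

Part | A | x̄ᵢ | ȳᵢ | A·x̄ᵢ | A·ȳᵢ
rectangular portion | 8700.00 | 72.50 | 30.00 | 630750.00 | 261000.00
triangular portion | 3600.00 | 185.00 | 20.00 | 666000.00 | 72000.00
Σ | 12300.00 |  |  | 1296750.00 | 333000.00
X̄ = 1296750.00 / 12300.00 = 105.43 mm
Ȳ = 333000.00 / 12300.00 = 27.07 mm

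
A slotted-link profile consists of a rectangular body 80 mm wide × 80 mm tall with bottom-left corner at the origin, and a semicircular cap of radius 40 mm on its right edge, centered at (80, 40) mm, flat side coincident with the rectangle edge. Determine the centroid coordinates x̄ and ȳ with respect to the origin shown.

Part | A | x̄ᵢ | ȳᵢ | A·x̄ᵢ | A·ȳᵢ
rectangular body | 6400.00 | 40.00 | 40.00 | 256000.00 | 256000.00
semicircular end | 2513.27 | 96.98 | 40.00 | 243728.60 | 100530.96
Σ | 8913.27 |  |  | 499728.60 | 356530.96
x̄ = 499728.60 / 8913.27 = 56.07 mm
ȳ = 356530.96 / 8913.27 = 40.00 mm

x̄ = 56.07 mm, ȳ = 40.00 mm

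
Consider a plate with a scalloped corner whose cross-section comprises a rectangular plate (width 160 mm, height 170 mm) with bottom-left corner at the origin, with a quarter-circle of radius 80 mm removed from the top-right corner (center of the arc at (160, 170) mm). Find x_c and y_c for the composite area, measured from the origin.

x_c = 69.56 mm, y_c = 73.43 mm

plate: A = 160 × 170 = 27200.00, centroid at (80.00, 85.00).
removed quarter-circle: A = −¼π·80² = -5026.55, centroid at (126.05, 136.05).
ΣA = 22173.45 mm²
ΣAx_c = (27200.00)(80.00) + (-5026.55)(126.05) = 1542418.95 mm³
ΣAy_c = (27200.00)(85.00) + (-5026.55)(136.05) = 1628153.46 mm³
x_c = 1542418.95 / 22173.45 = 69.56 mm
y_c = 1628153.46 / 22173.45 = 73.43 mm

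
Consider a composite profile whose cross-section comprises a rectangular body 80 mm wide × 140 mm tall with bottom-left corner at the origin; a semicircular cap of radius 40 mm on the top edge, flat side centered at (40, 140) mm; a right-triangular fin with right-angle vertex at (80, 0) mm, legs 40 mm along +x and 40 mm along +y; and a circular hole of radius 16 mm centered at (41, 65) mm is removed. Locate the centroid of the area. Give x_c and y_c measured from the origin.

x_c = 43.05 mm, y_c = 82.93 mm

rectangular body: A = 80 × 140 = 11200.00, centroid at (40.00, 70.00).
semicircular top: A = ½π·40² = 2513.27, centroid at (40.00, 156.98).
triangular fin: A = ½·40·40 = 800.00, centroid at (93.33, 13.33).
hole: A = −π·16² = -804.25, centroid at (41.00, 65.00).
ΣA = 13709.03 mm²
ΣAx_c = (11200.00)(40.00) + (2513.27)(40.00) + (800.00)(93.33) + (-804.25)(41.00) = 590223.48 mm³
ΣAy_c = (11200.00)(70.00) + (2513.27)(156.98) + (800.00)(13.33) + (-804.25)(65.00) = 1136915.61 mm³
x_c = 590223.48 / 13709.03 = 43.05 mm
y_c = 1136915.61 / 13709.03 = 82.93 mm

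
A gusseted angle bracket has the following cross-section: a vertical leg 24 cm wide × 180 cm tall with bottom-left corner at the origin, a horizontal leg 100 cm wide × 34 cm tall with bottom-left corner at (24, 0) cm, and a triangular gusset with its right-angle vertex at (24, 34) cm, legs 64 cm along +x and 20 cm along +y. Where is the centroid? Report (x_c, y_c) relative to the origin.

x_c = 39.77 cm, y_c = 56.53 cm

vertical leg: A = 24 × 180 = 4320.00, centroid at (12.00, 90.00).
horizontal leg: A = 100 × 34 = 3400.00, centroid at (74.00, 17.00).
gusset: A = ½·64·20 = 640.00, centroid at (45.33, 40.67).
ΣA = 8360.00 cm²
ΣAx_c = (4320.00)(12.00) + (3400.00)(74.00) + (640.00)(45.33) = 332453.33 cm³
ΣAy_c = (4320.00)(90.00) + (3400.00)(17.00) + (640.00)(40.67) = 472626.67 cm³
x_c = 332453.33 / 8360.00 = 39.77 cm
y_c = 472626.67 / 8360.00 = 56.53 cm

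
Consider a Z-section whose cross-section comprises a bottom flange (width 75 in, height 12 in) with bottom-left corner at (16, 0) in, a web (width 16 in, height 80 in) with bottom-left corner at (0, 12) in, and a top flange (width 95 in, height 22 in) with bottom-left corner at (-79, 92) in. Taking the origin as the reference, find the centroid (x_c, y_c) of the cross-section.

x_c = -1.74 in, y_c = 67.27 in

bottom flange: A = 75 × 12 = 900.00, centroid at (53.50, 6.00).
web: A = 16 × 80 = 1280.00, centroid at (8.00, 52.00).
top flange: A = 95 × 22 = 2090.00, centroid at (-31.50, 103.00).
ΣA = 4270.00 in², ΣAx_c = -7445.00 in³, ΣAy_c = 287230.00 in³.
x_c = -7445.00/4270.00 = -1.74 in; y_c = 287230.00/4270.00 = 67.27 in.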